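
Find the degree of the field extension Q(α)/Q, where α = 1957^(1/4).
[Q(α):Q] = 4

α is a root of x^4 - 1957. By Eisenstein's criterion at the prime p = 19 (which divides the constant term 1957 but p^2 = 361 does not, since 1957 is squarefree), x^4 - 1957 is irreducible over Q. Hence [Q(α):Q] = 4.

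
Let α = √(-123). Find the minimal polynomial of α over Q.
m_α(x) = x^2 + 123

α satisfies α^2 + 123 = 0, so x^2 + 123 annihilates α. Since d = -123 is squarefree and ≠ 1, it is not a perfect square in Q, so x^2 + 123 has no rational root and is therefore irreducible over Q (a degree-2 polynomial over a field is irreducible iff it has no root). Hence m_α(x) = x^2 + 123.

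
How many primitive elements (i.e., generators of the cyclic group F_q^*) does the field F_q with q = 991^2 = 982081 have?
There are φ(982080) = 230400 primitive elements

F_q^* is cyclic of order q - 1 = 982080. A cyclic group of order m has exactly φ(m) generators. Here m = 982080 = 2^6 · 3^2 · 5 · 11 · 31, so the number of primitive elements is φ(982080) = 230400.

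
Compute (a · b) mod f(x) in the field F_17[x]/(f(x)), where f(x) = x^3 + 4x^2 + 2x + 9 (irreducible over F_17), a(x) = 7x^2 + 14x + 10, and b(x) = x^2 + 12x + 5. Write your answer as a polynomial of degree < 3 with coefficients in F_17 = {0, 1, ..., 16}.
a · b ≡ 4x^2 + 4x + 15 (mod f(x))

Multiply in F_17[x]: a(x)·b(x) = (7x^2 + 14x + 10)·(x^2 + 12x + 5) = 7x^4 + 13x^3 + 9x^2 + 3x + 16. This has degree ≥ 3, so divide by f(x) over F_17: 7x^4 + 13x^3 + 9x^2 + 3x + 16 = (7x + 2)·(x^3 + 4x^2 + 2x + 9) + (4x^2 + 4x + 15). Hence a·b ≡ 4x^2 + 4x + 15 (mod f). (F_17[x]/(f) is a field with 17^3 = 4913 elements since f is irreducible of degree 3.)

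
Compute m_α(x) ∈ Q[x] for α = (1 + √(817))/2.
m_α(x) = x^2 - x - 204

From 2α - 1 = √(817), squaring gives (2α - 1)^2 = 817, i.e. 4α^2 - 4α + 1 = 817, so α^2 - α + (1 - 817)/4 = 0. Since 817 ≡ 1 (mod 4), (1 - 817)/4 = -204 ∈ Z. The polynomial x^2 - x - 204 has discriminant 1 - 4·(-204) = 817, which is not a perfect square in Q (d = 817 is squarefree and ≠ 1), so x^2 - x - 204 is irreducible over Q. It is the minimal polynomial of α.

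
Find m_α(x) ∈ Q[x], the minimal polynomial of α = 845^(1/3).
m_α(x) = x^3 - 845

α satisfies α^3 = 845, so x^3 - 845 annihilates α. By the rational root test, a rational root p/q (in lowest terms) of x^3 - 845 would satisfy p^3 = 845 q^3, forcing q = 1 and p^3 = 845; but 845 is not a perfect cube, contradiction. A monic cubic over Q with no rational root is irreducible (any nontrivial factorization would include a linear factor). Hence x^3 - 845 is the minimal polynomial of α, and in particular [Q(α):Q] = 3.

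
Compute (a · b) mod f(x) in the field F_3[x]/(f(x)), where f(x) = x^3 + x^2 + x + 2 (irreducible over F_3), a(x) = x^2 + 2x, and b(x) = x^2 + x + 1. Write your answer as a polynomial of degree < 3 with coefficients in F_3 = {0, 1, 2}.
a · b ≡ x + 2 (mod f(x))

Multiply in F_3[x]: a(x)·b(x) = (x^2 + 2x)·(x^2 + x + 1) = x^4 + 2x. This has degree ≥ 3, so divide by f(x) over F_3: x^4 + 2x = (x + 2)·(x^3 + x^2 + x + 2) + (x + 2). Hence a·b ≡ x + 2 (mod f). (F_3[x]/(f) is a field with 3^3 = 27 elements since f is irreducible of degree 3.)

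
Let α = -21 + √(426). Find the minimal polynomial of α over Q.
m_α(x) = x^2 + 42x + 15

From α + 21 = √(426), squaring gives (α + 21)^2 = 426, i.e. α^2 + 42α + 441 = 426, so α^2 + 42α + 15 = 0. The discriminant of x^2 + 42x + 15 is (42)^2 - 4·(15) = 1764 - 60 = 1704, and 4·(426) is not a perfect square in Q since 426 is squarefree and ≠ 1. Hence x^2 + 42x + 15 is irreducible over Q and is the minimal polynomial of α.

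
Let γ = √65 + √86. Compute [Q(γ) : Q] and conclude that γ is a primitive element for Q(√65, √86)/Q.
[Q(γ) : Q] = 4 (equivalently, Q(γ) = Q(√65, √86))

Obviously Q(γ) ⊆ Q(√65, √86), and [Q(√65, √86):Q] = 4 (since 65, 86 are distinct squarefree integers > 1 with 5590 not a perfect square). To show equality we compute the minimal polynomial of γ. From γ = √65 + √86: γ^2 = 65 + 2√(5590) + 86 = 151 + 2√(5590), so γ^2 - 151 = 2√(5590); squaring, (γ^2 - 151)^2 = 4·5590, i.e. γ^4 - 302γ^2 + 22801 - 22360 = 0, i.e. γ^4 - 302γ^2 + 441 = 0. So γ is a root of x^4 - 302x^2 + 441. This polynomial is irreducible over Q: it has no rational root (each ±√65 ± √86 is irrational), and any factorization into two quadratics over Q would force √(5590) ∈ Q (pairing opposite roots) or √65, √86 ∈ Q (other pairings), all impossible. Hence [Q(γ):Q] = 4 = [Q(√65, √86):Q], so Q(γ) = Q(√65, √86).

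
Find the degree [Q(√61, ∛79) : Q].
[Q(√61, ∛79) : Q] = 6

Let L = Q(√61, ∛79). Since Q(√61) ⊂ L and [Q(√61):Q] = 2, the tower law gives 2 | [L:Q]. Likewise Q(∛79) ⊂ L with [Q(∛79):Q] = 3 (because 79 is not a perfect cube), so 3 | [L:Q]. As gcd(2,3) = 1, [L:Q] is divisible by 6. Conversely L is generated over Q by √61 and ∛79, so [L:Q] ≤ 2·3 = 6. Therefore [Q(√61, ∛79) : Q] = 6.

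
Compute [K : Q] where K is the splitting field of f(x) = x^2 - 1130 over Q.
[K : Q] = 2

f(x) = x^2 - 1130 factors as (x - √1130)(x + √1130). The splitting field is K = Q(√1130). Since 1130 is squarefree and > 1, it is not a perfect square, so x^2 - 1130 is irreducible over Q and [Q(√1130) : Q] = 2. Hence [K : Q] = 2.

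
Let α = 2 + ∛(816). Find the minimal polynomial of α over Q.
m_α(x) = x^3 - 6x^2 + 12x - 824

Set β = α - 2 = ∛(816), so β^3 = 816. Then (α - 2)^3 - 816 = 0, i.e. α is a root of g(x) = (x - 2)^3 - 816 = x^3 - 6x^2 + 12x - 824. Since g(x) = h(x - 2) where h(x) = x^3 - 816, and h is irreducible over Q (because 816 is not a perfect cube, so h has no rational root, and a monic cubic with no rational root is irreducible), g is also irreducible (irreducibility is preserved under the substitution x → x - 2). Hence m_α(x) = x^3 - 6x^2 + 12x - 824.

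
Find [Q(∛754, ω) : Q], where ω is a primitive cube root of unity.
[Q(∛754, ω) : Q] = 6

[Q(∛754):Q] = 3 (min poly x^3 - 754, irreducible since 754 is not a perfect cube). [Q(ω):Q] = 2 (min poly x^2 + x + 1). Since Q(∛754) ⊂ R and ω ∉ R, we have ω ∉ Q(∛754), so x^2 + x + 1 remains irreducible over Q(∛754) and [Q(∛754, ω) : Q(∛754)] = 2. By the tower law, [Q(∛754, ω) : Q] = 3 · 2 = 6. (In fact Q(∛754, ω) is the splitting field of x^3 - 754 over Q.)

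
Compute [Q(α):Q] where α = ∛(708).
[Q(α):Q] = 3

The minimal polynomial of α is x^3 - 708, irreducible over Q since 708 is not a perfect cube (so x^3 - 708 has no rational root). Hence [Q(α):Q] = deg(m_α) = 3.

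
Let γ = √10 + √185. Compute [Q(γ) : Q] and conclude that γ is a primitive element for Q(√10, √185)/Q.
[Q(γ) : Q] = 4 (equivalently, Q(γ) = Q(√10, √185))

Obviously Q(γ) ⊆ Q(√10, √185), and [Q(√10, √185):Q] = 4 (since 10, 185 are distinct squarefree integers > 1 with 1850 not a perfect square). To show equality we compute the minimal polynomial of γ. From γ = √10 + √185: γ^2 = 10 + 2√(1850) + 185 = 195 + 2√(1850), so γ^2 - 195 = 2√(1850); squaring, (γ^2 - 195)^2 = 4·1850, i.e. γ^4 - 390γ^2 + 38025 - 7400 = 0, i.e. γ^4 - 390γ^2 + 30625 = 0. So γ is a root of x^4 - 390x^2 + 30625. This polynomial is irreducible over Q: it has no rational root (each ±√10 ± √185 is irrational), and any factorization into two quadratics over Q would force √(1850) ∈ Q (pairing opposite roots) or √10, √185 ∈ Q (other pairings), all impossible. Hence [Q(γ):Q] = 4 = [Q(√10, √185):Q], so Q(γ) = Q(√10, √185).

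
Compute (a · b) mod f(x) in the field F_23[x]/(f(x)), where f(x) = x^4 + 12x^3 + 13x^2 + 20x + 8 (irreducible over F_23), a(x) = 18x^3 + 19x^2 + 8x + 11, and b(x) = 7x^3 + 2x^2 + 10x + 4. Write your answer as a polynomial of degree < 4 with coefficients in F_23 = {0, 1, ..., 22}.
a · b ≡ 6x^3 + 15x^2 + 11x + 18 (mod f(x))

Multiply in F_23[x]: a(x)·b(x) = (18x^3 + 19x^2 + 8x + 11)·(7x^3 + 2x^2 + 10x + 4) = 11x^6 + 8x^5 + 21x^4 + 10x^3 + 17x^2 + 4x + 21. This has degree ≥ 4, so divide by f(x) over F_23: 11x^6 + 8x^5 + 21x^4 + 10x^3 + 17x^2 + 4x + 21 = (11x^2 + 14x + 9)·(x^4 + 12x^3 + 13x^2 + 20x + 8) + (6x^3 + 15x^2 + 11x + 18). Hence a·b ≡ 6x^3 + 15x^2 + 11x + 18 (mod f). (F_23[x]/(f) is a field with 23^4 = 279841 elements since f is irreducible of degree 4.)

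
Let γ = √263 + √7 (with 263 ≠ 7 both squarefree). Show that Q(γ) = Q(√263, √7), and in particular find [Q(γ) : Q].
[Q(γ) : Q] = 4 (equivalently, Q(γ) = Q(√263, √7))

Obviously Q(γ) ⊆ Q(√263, √7), and [Q(√263, √7):Q] = 4 (since 263, 7 are distinct squarefree integers > 1 with 1841 not a perfect square). To show equality we compute the minimal polynomial of γ. From γ = √263 + √7: γ^2 = 263 + 2√(1841) + 7 = 270 + 2√(1841), so γ^2 - 270 = 2√(1841); squaring, (γ^2 - 270)^2 = 4·1841, i.e. γ^4 - 540γ^2 + 72900 - 7364 = 0, i.e. γ^4 - 540γ^2 + 65536 = 0. So γ is a root of x^4 - 540x^2 + 65536. This polynomial is irreducible over Q: it has no rational root (each ±√263 ± √7 is irrational), and any factorization into two quadratics over Q would force √(1841) ∈ Q (pairing opposite roots) or √263, √7 ∈ Q (other pairings), all impossible. Hence [Q(γ):Q] = 4 = [Q(√263, √7):Q], so Q(γ) = Q(√263, √7).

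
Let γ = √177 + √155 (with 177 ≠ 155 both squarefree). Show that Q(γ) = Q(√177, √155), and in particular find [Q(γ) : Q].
[Q(γ) : Q] = 4 (equivalently, Q(γ) = Q(√177, √155))

Obviously Q(γ) ⊆ Q(√177, √155), and [Q(√177, √155):Q] = 4 (since 177, 155 are distinct squarefree integers > 1 with 27435 not a perfect square). To show equality we compute the minimal polynomial of γ. From γ = √177 + √155: γ^2 = 177 + 2√(27435) + 155 = 332 + 2√(27435), so γ^2 - 332 = 2√(27435); squaring, (γ^2 - 332)^2 = 4·27435, i.e. γ^4 - 664γ^2 + 110224 - 109740 = 0, i.e. γ^4 - 664γ^2 + 484 = 0. So γ is a root of x^4 - 664x^2 + 484. This polynomial is irreducible over Q: it has no rational root (each ±√177 ± √155 is irrational), and any factorization into two quadratics over Q would force √(27435) ∈ Q (pairing opposite roots) or √177, √155 ∈ Q (other pairings), all impossible. Hence [Q(γ):Q] = 4 = [Q(√177, √155):Q], so Q(γ) = Q(√177, √155).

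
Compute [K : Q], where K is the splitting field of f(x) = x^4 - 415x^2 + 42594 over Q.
[K : Q] = 4

Solving the quadratic in x^2: x^2 = (415 ± √(415^2 - 4·42594))/2 = (415 ± √1849)/2 = (415 ± 43)/2, giving x^2 = 186 or x^2 = 229. So f(x) = (x^2 - 186)(x^2 - 229) and the roots of f are ±√186, ±√229. Hence the splitting field is K = Q(√186, √229). Since 186 and 229 are distinct squarefree integers > 1, their product 42594 is not a perfect square, so √229 ∉ Q(√186). By the tower law [K:Q] = [Q(√186,√229):Q(√186)] · [Q(√186):Q] = 2 · 2 = 4.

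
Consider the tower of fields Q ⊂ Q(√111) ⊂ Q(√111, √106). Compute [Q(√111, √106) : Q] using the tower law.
[Q(√111, √106) : Q] = 4

[Q(√111):Q] = 2 (min poly x^2 - 111, irreducible since 111 is squarefree > 1). For the top step, suppose √106 ∈ Q(√111), say √106 = c + d√111 with c, d ∈ Q. Squaring: 106 = c^2 + 111d^2 + 2cd√111. Since √111 ∉ Q this forces 2cd = 0. If d = 0 then √106 = c ∈ Q, contradicting 106 squarefree > 1. If c = 0 then 106 = 111d^2, so 111·106 = (111d)^2 is a perfect square in Q — but 111·106 = 11766 is not a perfect square (since 111 and 106 are distinct squarefree integers). Contradiction. Hence √106 ∉ Q(√111), so x^2 - 106 stays irreducible over Q(√111) and [Q(√111, √106) : Q(√111)] = 2. By the tower law, [Q(√111, √106) : Q] = 2 · 2 = 4.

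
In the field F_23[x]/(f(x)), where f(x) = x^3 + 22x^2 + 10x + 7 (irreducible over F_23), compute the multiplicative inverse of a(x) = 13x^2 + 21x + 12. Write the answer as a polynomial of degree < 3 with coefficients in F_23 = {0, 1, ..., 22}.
a(x)^(-1) ≡ 8x^2 + 5x + 5 (mod f(x))

Since f is irreducible over F_23, F_23[x]/(f) is a field and a(x) ≠ 0 has an inverse. Apply the extended Euclidean algorithm to f(x) and a(x) in F_23[x]: f(x) = (16x + 13)·a(x) + (5x + 12);  a(x) = (21x + 9)·(5x + 12) + (19). The last nonzero remainder is the constant 19 = gcd(f, a) in F_23. Back-substituting through the division chain expresses 19 = s(x)·a(x) + t(x)·f(x) with s(x) ≡ 14x^2 + 3x + 3 (mod f), so (14x^2 + 3x + 3)·a(x) ≡ 19 (mod f). Multiplying by 19^(-1) ≡ 17 in F_23 gives a(x)^(-1) ≡ 17·(14x^2 + 3x + 3) ≡ 8x^2 + 5x + 5 (mod f). Check: (13x^2 + 21x + 12)·(8x^2 + 5x + 5) = 12x^4 + 3x^3 + 13x^2 + 4x + 14 ≡ 1 (mod x^3 + 22x^2 + 10x + 7).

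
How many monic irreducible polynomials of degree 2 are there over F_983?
There are 482653 monic irreducible polynomials of degree 2 over F_983

Each element of F_{983^2} that lies in no proper subfield is a root of exactly one monic irreducible of degree 2 over F_983, and each such polynomial has 2 distinct roots in F_{983^2}. By Möbius inversion the count is N_983(2) = (1/2) Σ_{d|2} μ(2/d) · 983^d = (1/2)(μ(2)·983^1 + μ(1)·983^2) = 965306/2 = 482653.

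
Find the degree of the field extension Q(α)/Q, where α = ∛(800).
[Q(α):Q] = 3

The minimal polynomial of α is x^3 - 800, irreducible over Q since 800 is not a perfect cube (so x^3 - 800 has no rational root). Hence [Q(α):Q] = deg(m_α) = 3.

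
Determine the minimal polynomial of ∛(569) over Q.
m_α(x) = x^3 - 569

α satisfies α^3 = 569, so x^3 - 569 annihilates α. By the rational root test, a rational root p/q (in lowest terms) of x^3 - 569 would satisfy p^3 = 569 q^3, forcing q = 1 and p^3 = 569; but 569 is not a perfect cube, contradiction. A monic cubic over Q with no rational root is irreducible (any nontrivial factorization would include a linear factor). Hence x^3 - 569 is the minimal polynomial of α, and in particular [Q(α):Q] = 3.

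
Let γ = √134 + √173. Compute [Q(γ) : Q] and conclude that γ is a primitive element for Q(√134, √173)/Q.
[Q(γ) : Q] = 4 (equivalently, Q(γ) = Q(√134, √173))

Obviously Q(γ) ⊆ Q(√134, √173), and [Q(√134, √173):Q] = 4 (since 134, 173 are distinct squarefree integers > 1 with 23182 not a perfect square). To show equality we compute the minimal polynomial of γ. From γ = √134 + √173: γ^2 = 134 + 2√(23182) + 173 = 307 + 2√(23182), so γ^2 - 307 = 2√(23182); squaring, (γ^2 - 307)^2 = 4·23182, i.e. γ^4 - 614γ^2 + 94249 - 92728 = 0, i.e. γ^4 - 614γ^2 + 1521 = 0. So γ is a root of x^4 - 614x^2 + 1521. This polynomial is irreducible over Q: it has no rational root (each ±√134 ± √173 is irrational), and any factorization into two quadratics over Q would force √(23182) ∈ Q (pairing opposite roots) or √134, √173 ∈ Q (other pairings), all impossible. Hence [Q(γ):Q] = 4 = [Q(√134, √173):Q], so Q(γ) = Q(√134, √173).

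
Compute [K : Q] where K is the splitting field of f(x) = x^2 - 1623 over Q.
[K : Q] = 2

f(x) = x^2 - 1623 factors as (x - √1623)(x + √1623). The splitting field is K = Q(√1623). Since 1623 is squarefree and > 1, it is not a perfect square, so x^2 - 1623 is irreducible over Q and [Q(√1623) : Q] = 2. Hence [K : Q] = 2.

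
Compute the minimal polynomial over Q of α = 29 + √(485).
m_α(x) = x^2 - 58x + 356

From α - 29 = √(485), squaring gives (α - 29)^2 = 485, i.e. α^2 - 58α + 841 = 485, so α^2 - 58α + 356 = 0. The discriminant of x^2 - 58x + 356 is (-58)^2 - 4·(356) = 3364 - 1424 = 1940, and 4·(485) is not a perfect square in Q since 485 is squarefree and ≠ 1. Hence x^2 - 58x + 356 is irreducible over Q and is the minimal polynomial of α.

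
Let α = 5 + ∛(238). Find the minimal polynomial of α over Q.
m_α(x) = x^3 - 15x^2 + 75x - 363

Set β = α - 5 = ∛(238), so β^3 = 238. Then (α - 5)^3 - 238 = 0, i.e. α is a root of g(x) = (x - 5)^3 - 238 = x^3 - 15x^2 + 75x - 363. Since g(x) = h(x - 5) where h(x) = x^3 - 238, and h is irreducible over Q (because 238 is not a perfect cube, so h has no rational root, and a monic cubic with no rational root is irreducible), g is also irreducible (irreducibility is preserved under the substitution x → x - 5). Hence m_α(x) = x^3 - 15x^2 + 75x - 363.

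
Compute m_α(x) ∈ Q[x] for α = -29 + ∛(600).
m_α(x) = x^3 + 87x^2 + 2523x + 23789

Set β = α + 29 = ∛(600), so β^3 = 600. Then (α + 29)^3 - 600 = 0, i.e. α is a root of g(x) = (x + 29)^3 - 600 = x^3 + 87x^2 + 2523x + 23789. Since g(x) = h(x + 29) where h(x) = x^3 - 600, and h is irreducible over Q (because 600 is not a perfect cube, so h has no rational root, and a monic cubic with no rational root is irreducible), g is also irreducible (irreducibility is preserved under the substitution x → x + 29). Hence m_α(x) = x^3 + 87x^2 + 2523x + 23789.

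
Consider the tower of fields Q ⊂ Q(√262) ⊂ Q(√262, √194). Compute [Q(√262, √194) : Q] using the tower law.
[Q(√262, √194) : Q] = 4

[Q(√262):Q] = 2 (min poly x^2 - 262, irreducible since 262 is squarefree > 1). For the top step, suppose √194 ∈ Q(√262), say √194 = c + d√262 with c, d ∈ Q. Squaring: 194 = c^2 + 262d^2 + 2cd√262. Since √262 ∉ Q this forces 2cd = 0. If d = 0 then √194 = c ∈ Q, contradicting 194 squarefree > 1. If c = 0 then 194 = 262d^2, so 262·194 = (262d)^2 is a perfect square in Q — but 262·194 = 50828 is not a perfect square (since 262 and 194 are distinct squarefree integers). Contradiction. Hence √194 ∉ Q(√262), so x^2 - 194 stays irreducible over Q(√262) and [Q(√262, √194) : Q(√262)] = 2. By the tower law, [Q(√262, √194) : Q] = 2 · 2 = 4.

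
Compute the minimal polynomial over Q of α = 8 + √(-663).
m_α(x) = x^2 - 16x + 727

From α - 8 = √(-663), squaring gives (α - 8)^2 = -663, i.e. α^2 - 16α + 64 = -663, so α^2 - 16α + 727 = 0. The discriminant of x^2 - 16x + 727 is (-16)^2 - 4·(727) = 256 - 2908 = -2652, and 4·(-663) is not a perfect square in Q since -663 is squarefree and ≠ 1. Hence x^2 - 16x + 727 is irreducible over Q and is the minimal polynomial of α.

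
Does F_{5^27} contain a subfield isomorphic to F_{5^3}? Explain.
Yes: F_{5^3} is a subfield of F_{5^27}

F_{p^m} embeds in F_{p^n} iff m | n (since F_{p^n} is the splitting field of x^(p^n) - x, and F_{p^m} ⊂ F_{p^n} forces p^n to be a power of p^m, i.e. m | n; conversely if m | n then every root of x^(p^m) - x is a root of x^(p^n) - x). Here 3 | 27 (since 27 = 9·3), so F_{5^3} is a subfield of F_{5^27}, and [F_{5^27} : F_{5^3}] = 27/3 = 9.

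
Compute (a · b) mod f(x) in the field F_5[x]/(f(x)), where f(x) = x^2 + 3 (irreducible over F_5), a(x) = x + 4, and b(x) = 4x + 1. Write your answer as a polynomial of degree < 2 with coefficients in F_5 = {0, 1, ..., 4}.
a · b ≡ 2x + 2 (mod f(x))

Multiply in F_5[x]: a(x)·b(x) = (x + 4)·(4x + 1) = 4x^2 + 2x + 4. This has degree ≥ 2, so divide by f(x) over F_5: 4x^2 + 2x + 4 = (4)·(x^2 + 3) + (2x + 2). Hence a·b ≡ 2x + 2 (mod f). (F_5[x]/(f) is a field with 5^2 = 25 elements since f is irreducible of degree 2.)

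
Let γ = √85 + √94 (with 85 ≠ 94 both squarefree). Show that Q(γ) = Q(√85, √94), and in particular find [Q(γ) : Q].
[Q(γ) : Q] = 4 (equivalently, Q(γ) = Q(√85, √94))

Obviously Q(γ) ⊆ Q(√85, √94), and [Q(√85, √94):Q] = 4 (since 85, 94 are distinct squarefree integers > 1 with 7990 not a perfect square). To show equality we compute the minimal polynomial of γ. From γ = √85 + √94: γ^2 = 85 + 2√(7990) + 94 = 179 + 2√(7990), so γ^2 - 179 = 2√(7990); squaring, (γ^2 - 179)^2 = 4·7990, i.e. γ^4 - 358γ^2 + 32041 - 31960 = 0, i.e. γ^4 - 358γ^2 + 81 = 0. So γ is a root of x^4 - 358x^2 + 81. This polynomial is irreducible over Q: it has no rational root (each ±√85 ± √94 is irrational), and any factorization into two quadratics over Q would force √(7990) ∈ Q (pairing opposite roots) or √85, √94 ∈ Q (other pairings), all impossible. Hence [Q(γ):Q] = 4 = [Q(√85, √94):Q], so Q(γ) = Q(√85, √94).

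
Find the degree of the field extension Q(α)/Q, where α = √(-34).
[Q(α):Q] = 2

[Q(α):Q] equals the degree of the minimal polynomial of α. Here α^2 = -34 and x^2 + 34 is irreducible (d = -34 is squarefree, ≠ 1, hence not a square), so deg(m_α) = 2. Thus [Q(α):Q] = 2.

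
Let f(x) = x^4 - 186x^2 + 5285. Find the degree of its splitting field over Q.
[K : Q] = 4

Solving the quadratic in x^2: x^2 = (186 ± √(186^2 - 4·5285))/2 = (186 ± √13456)/2 = (186 ± 116)/2, giving x^2 = 151 or x^2 = 35. So f(x) = (x^2 - 151)(x^2 - 35) and the roots of f are ±√151, ±√35. Hence the splitting field is K = Q(√151, √35). Since 151 and 35 are distinct squarefree integers > 1, their product 5285 is not a perfect square, so √35 ∉ Q(√151). By the tower law [K:Q] = [Q(√151,√35):Q(√151)] · [Q(√151):Q] = 2 · 2 = 4.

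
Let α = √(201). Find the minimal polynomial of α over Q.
m_α(x) = x^2 - 201

α satisfies α^2 - 201 = 0, so x^2 - 201 annihilates α. Since d = 201 is squarefree and ≠ 1, it is not a perfect square in Q, so x^2 - 201 has no rational root and is therefore irreducible over Q (a degree-2 polynomial over a field is irreducible iff it has no root). Hence m_α(x) = x^2 - 201.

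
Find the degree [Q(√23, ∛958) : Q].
[Q(√23, ∛958) : Q] = 6

Let L = Q(√23, ∛958). Since Q(√23) ⊂ L and [Q(√23):Q] = 2, the tower law gives 2 | [L:Q]. Likewise Q(∛958) ⊂ L with [Q(∛958):Q] = 3 (because 958 is not a perfect cube), so 3 | [L:Q]. As gcd(2,3) = 1, [L:Q] is divisible by 6. Conversely L is generated over Q by √23 and ∛958, so [L:Q] ≤ 2·3 = 6. Therefore [Q(√23, ∛958) : Q] = 6.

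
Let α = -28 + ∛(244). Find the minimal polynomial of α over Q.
m_α(x) = x^3 + 84x^2 + 2352x + 21708

Set β = α + 28 = ∛(244), so β^3 = 244. Then (α + 28)^3 - 244 = 0, i.e. α is a root of g(x) = (x + 28)^3 - 244 = x^3 + 84x^2 + 2352x + 21708. Since g(x) = h(x + 28) where h(x) = x^3 - 244, and h is irreducible over Q (because 244 is not a perfect cube, so h has no rational root, and a monic cubic with no rational root is irreducible), g is also irreducible (irreducibility is preserved under the substitution x → x + 28). Hence m_α(x) = x^3 + 84x^2 + 2352x + 21708.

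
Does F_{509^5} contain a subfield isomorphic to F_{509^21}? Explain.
No: F_{509^21} is not a subfield of F_{509^5}

F_{p^m} embeds in F_{p^n} iff m | n. Here 21 ∤ 5 (since 5 = 0·21 + 5 with remainder 5 ≠ 0), so F_{509^21} is not a subfield of F_{509^5}. Equivalently: if it were, the tower law would give 21 = [F_{509^21}:F_509] dividing [F_{509^5}:F_509] = 5, contradiction.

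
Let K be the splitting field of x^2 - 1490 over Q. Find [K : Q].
[K : Q] = 2

f(x) = x^2 - 1490 factors as (x - √1490)(x + √1490). The splitting field is K = Q(√1490). Since 1490 is squarefree and > 1, it is not a perfect square, so x^2 - 1490 is irreducible over Q and [Q(√1490) : Q] = 2. Hence [K : Q] = 2.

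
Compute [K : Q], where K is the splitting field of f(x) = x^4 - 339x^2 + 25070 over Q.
[K : Q] = 4

Solving the quadratic in x^2: x^2 = (339 ± √(339^2 - 4·25070))/2 = (339 ± √14641)/2 = (339 ± 121)/2, giving x^2 = 109 or x^2 = 230. So f(x) = (x^2 - 109)(x^2 - 230) and the roots of f are ±√109, ±√230. Hence the splitting field is K = Q(√109, √230). Since 109 and 230 are distinct squarefree integers > 1, their product 25070 is not a perfect square, so √230 ∉ Q(√109). By the tower law [K:Q] = [Q(√109,√230):Q(√109)] · [Q(√109):Q] = 2 · 2 = 4.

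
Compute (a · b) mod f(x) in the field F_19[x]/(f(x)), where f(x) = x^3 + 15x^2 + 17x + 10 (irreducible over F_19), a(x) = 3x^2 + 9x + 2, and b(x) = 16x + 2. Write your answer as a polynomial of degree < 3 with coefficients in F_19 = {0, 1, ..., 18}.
a · b ≡ 13x + 18 (mod f(x))

Multiply in F_19[x]: a(x)·b(x) = (3x^2 + 9x + 2)·(16x + 2) = 10x^3 + 17x^2 + 12x + 4. This has degree ≥ 3, so divide by f(x) over F_19: 10x^3 + 17x^2 + 12x + 4 = (10)·(x^3 + 15x^2 + 17x + 10) + (13x + 18). Hence a·b ≡ 13x + 18 (mod f). (F_19[x]/(f) is a field with 19^3 = 6859 elements since f is irreducible of degree 3.)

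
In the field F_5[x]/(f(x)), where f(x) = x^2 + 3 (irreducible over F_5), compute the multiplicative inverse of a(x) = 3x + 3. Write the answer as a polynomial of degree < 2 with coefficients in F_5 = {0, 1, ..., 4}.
a(x)^(-1) ≡ 2x + 3 (mod f(x))

Since f is irreducible over F_5, F_5[x]/(f) is a field and a(x) ≠ 0 has an inverse. Apply the extended Euclidean algorithm to f(x) and a(x) in F_5[x]: f(x) = (2x + 3)·a(x) + (4). The last nonzero remainder is the constant 4 = gcd(f, a) in F_5. Back-substituting through the division chain expresses 4 = s(x)·a(x) + t(x)·f(x) with s(x) ≡ 3x + 2 (mod f), so (3x + 2)·a(x) ≡ 4 (mod f). Multiplying by 4^(-1) ≡ 4 in F_5 gives a(x)^(-1) ≡ 4·(3x + 2) ≡ 2x + 3 (mod f). Check: (3x + 3)·(2x + 3) = x^2 + 4 ≡ 1 (mod x^2 + 3).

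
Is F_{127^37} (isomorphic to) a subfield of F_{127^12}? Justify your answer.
No: F_{127^37} is not a subfield of F_{127^12}

F_{p^m} embeds in F_{p^n} iff m | n. Here 37 ∤ 12 (since 12 = 0·37 + 12 with remainder 12 ≠ 0), so F_{127^37} is not a subfield of F_{127^12}. Equivalently: if it were, the tower law would give 37 = [F_{127^37}:F_127] dividing [F_{127^12}:F_127] = 12, contradiction.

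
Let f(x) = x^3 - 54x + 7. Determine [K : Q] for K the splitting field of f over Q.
[K : Q] = 6

By the rational root test, any rational root of the monic integer polynomial f(x) = x^3 - 54x + 7 must be an integer dividing the constant term 7, i.e. one of ±{1, 7}. Evaluating: f(1) = -46, f(-1) = 60, f(7) = -28, f(-7) = 42; none is 0, so f has no rational root and is therefore irreducible over Q (a cubic with no linear factor over a field is irreducible). For an irreducible cubic, the Galois group is A_3 or S_3 according as the discriminant disc(f) = -4a^3 - 27b^2 = -4·(-54)^3 - 27·(7)^2 = 628533 is or is not a square in Q. Here disc(f) = 628533 is not a perfect square in Q, so the Galois group of f over Q is not contained in A_3 and must be all of S_3. The splitting field has degree |S_3| = 6 over Q, so [K : Q] = 6.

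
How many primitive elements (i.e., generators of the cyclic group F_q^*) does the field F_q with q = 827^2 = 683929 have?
There are φ(683928) = 183744 primitive elements

F_q^* is cyclic of order q - 1 = 683928. A cyclic group of order m has exactly φ(m) generators. Here m = 683928 = 2^3 · 3^2 · 7 · 23 · 59, so the number of primitive elements is φ(683928) = 183744.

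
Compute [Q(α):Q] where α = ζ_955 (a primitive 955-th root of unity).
[Q(α):Q] = 760

The minimal polynomial of ζ_955 over Q is the 955-th cyclotomic polynomial Φ_955(x), which is irreducible over Q and has degree φ(955) = 760. Hence [Q(α):Q] = φ(955) = 760.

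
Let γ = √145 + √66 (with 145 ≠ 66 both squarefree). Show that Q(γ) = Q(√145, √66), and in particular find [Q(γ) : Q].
[Q(γ) : Q] = 4 (equivalently, Q(γ) = Q(√145, √66))

Obviously Q(γ) ⊆ Q(√145, √66), and [Q(√145, √66):Q] = 4 (since 145, 66 are distinct squarefree integers > 1 with 9570 not a perfect square). To show equality we compute the minimal polynomial of γ. From γ = √145 + √66: γ^2 = 145 + 2√(9570) + 66 = 211 + 2√(9570), so γ^2 - 211 = 2√(9570); squaring, (γ^2 - 211)^2 = 4·9570, i.e. γ^4 - 422γ^2 + 44521 - 38280 = 0, i.e. γ^4 - 422γ^2 + 6241 = 0. So γ is a root of x^4 - 422x^2 + 6241. This polynomial is irreducible over Q: it has no rational root (each ±√145 ± √66 is irrational), and any factorization into two quadratics over Q would force √(9570) ∈ Q (pairing opposite roots) or √145, √66 ∈ Q (other pairings), all impossible. Hence [Q(γ):Q] = 4 = [Q(√145, √66):Q], so Q(γ) = Q(√145, √66).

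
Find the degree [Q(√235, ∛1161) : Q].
[Q(√235, ∛1161) : Q] = 6

Let L = Q(√235, ∛1161). Since Q(√235) ⊂ L and [Q(√235):Q] = 2, the tower law gives 2 | [L:Q]. Likewise Q(∛1161) ⊂ L with [Q(∛1161):Q] = 3 (because 1161 is not a perfect cube), so 3 | [L:Q]. As gcd(2,3) = 1, [L:Q] is divisible by 6. Conversely L is generated over Q by √235 and ∛1161, so [L:Q] ≤ 2·3 = 6. Therefore [Q(√235, ∛1161) : Q] = 6.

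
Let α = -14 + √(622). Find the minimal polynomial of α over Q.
m_α(x) = x^2 + 28x - 426

From α + 14 = √(622), squaring gives (α + 14)^2 = 622, i.e. α^2 + 28α + 196 = 622, so α^2 + 28α - 426 = 0. The discriminant of x^2 + 28x - 426 is (28)^2 - 4·(-426) = 784 + 1704 = 2488, and 4·(622) is not a perfect square in Q since 622 is squarefree and ≠ 1. Hence x^2 + 28x - 426 is irreducible over Q and is the minimal polynomial of α.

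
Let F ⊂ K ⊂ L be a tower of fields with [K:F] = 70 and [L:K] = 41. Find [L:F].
[L:F] = 2870

The tower law says that for any tower of field extensions F ⊂ K ⊂ L with finite degrees, [L:F] = [L:K] · [K:F]. Here this gives [L:F] = 41 · 70 = 2870.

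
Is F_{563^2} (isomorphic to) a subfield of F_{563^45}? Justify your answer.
No: F_{563^2} is not a subfield of F_{563^45}

F_{p^m} embeds in F_{p^n} iff m | n. Here 2 ∤ 45 (since 45 = 22·2 + 1 with remainder 1 ≠ 0), so F_{563^2} is not a subfield of F_{563^45}. Equivalently: if it were, the tower law would give 2 = [F_{563^2}:F_563] dividing [F_{563^45}:F_563] = 45, contradiction.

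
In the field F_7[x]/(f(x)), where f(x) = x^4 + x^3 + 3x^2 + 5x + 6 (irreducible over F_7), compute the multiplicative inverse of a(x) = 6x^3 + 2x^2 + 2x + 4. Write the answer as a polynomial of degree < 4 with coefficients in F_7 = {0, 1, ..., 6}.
a(x)^(-1) ≡ 6x^3 + 6x^2 + 5x + 1 (mod f(x))

Since f is irreducible over F_7, F_7[x]/(f) is a field and a(x) ≠ 0 has an inverse. Apply the extended Euclidean algorithm to f(x) and a(x) in F_7[x]: f(x) = (6x + 4)·a(x) + (4x^2 + x + 4);  a(x) = (5x + 1)·(4x^2 + x + 4) + (2x);  (4x^2 + x + 4) = (2x + 4)·(2x) + (4). The last nonzero remainder is the constant 4 = gcd(f, a) in F_7. Back-substituting through the division chain expresses 4 = s(x)·a(x) + t(x)·f(x) with s(x) ≡ 3x^3 + 3x^2 + 6x + 4 (mod f), so (3x^3 + 3x^2 + 6x + 4)·a(x) ≡ 4 (mod f). Multiplying by 4^(-1) ≡ 2 in F_7 gives a(x)^(-1) ≡ 2·(3x^3 + 3x^2 + 6x + 4) ≡ 6x^3 + 6x^2 + 5x + 1 (mod f). Check: (6x^3 + 2x^2 + 2x + 4)·(6x^3 + 6x^2 + 5x + 1) = x^6 + 6x^5 + 5x^4 + 3x^3 + x^2 + x + 4 ≡ 1 (mod x^4 + x^3 + 3x^2 + 5x + 6).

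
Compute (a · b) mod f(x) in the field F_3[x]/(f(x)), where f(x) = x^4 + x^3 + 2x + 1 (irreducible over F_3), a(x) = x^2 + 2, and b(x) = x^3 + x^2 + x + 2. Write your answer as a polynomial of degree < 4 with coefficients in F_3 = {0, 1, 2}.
a · b ≡ 2x^2 + x + 1 (mod f(x))

Multiply in F_3[x]: a(x)·b(x) = (x^2 + 2)·(x^3 + x^2 + x + 2) = x^5 + x^4 + x^2 + 2x + 1. This has degree ≥ 4, so divide by f(x) over F_3: x^5 + x^4 + x^2 + 2x + 1 = (x)·(x^4 + x^3 + 2x + 1) + (2x^2 + x + 1). Hence a·b ≡ 2x^2 + x + 1 (mod f). (F_3[x]/(f) is a field with 3^4 = 81 elements since f is irreducible of degree 4.)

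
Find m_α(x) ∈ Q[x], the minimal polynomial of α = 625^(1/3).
m_α(x) = x^3 - 625

α satisfies α^3 = 625, so x^3 - 625 annihilates α. By the rational root test, a rational root p/q (in lowest terms) of x^3 - 625 would satisfy p^3 = 625 q^3, forcing q = 1 and p^3 = 625; but 625 is not a perfect cube, contradiction. A monic cubic over Q with no rational root is irreducible (any nontrivial factorization would include a linear factor). Hence x^3 - 625 is the minimal polynomial of α, and in particular [Q(α):Q] = 3.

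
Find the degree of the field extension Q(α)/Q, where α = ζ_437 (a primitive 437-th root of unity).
[Q(α):Q] = 396

The minimal polynomial of ζ_437 over Q is the 437-th cyclotomic polynomial Φ_437(x), which is irreducible over Q and has degree φ(437) = 396. Hence [Q(α):Q] = φ(437) = 396.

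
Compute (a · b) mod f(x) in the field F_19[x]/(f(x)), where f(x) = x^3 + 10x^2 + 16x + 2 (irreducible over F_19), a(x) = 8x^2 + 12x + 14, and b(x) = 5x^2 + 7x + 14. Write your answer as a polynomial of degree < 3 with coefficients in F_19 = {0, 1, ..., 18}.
a · b ≡ 15x^2 + 18x + 4 (mod f(x))

Multiply in F_19[x]: a(x)·b(x) = (8x^2 + 12x + 14)·(5x^2 + 7x + 14) = 2x^4 + 2x^3 + 6. This has degree ≥ 3, so divide by f(x) over F_19: 2x^4 + 2x^3 + 6 = (2x + 1)·(x^3 + 10x^2 + 16x + 2) + (15x^2 + 18x + 4). Hence a·b ≡ 15x^2 + 18x + 4 (mod f). (F_19[x]/(f) is a field with 19^3 = 6859 elements since f is irreducible of degree 3.)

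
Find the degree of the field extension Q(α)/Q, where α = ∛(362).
[Q(α):Q] = 3

The minimal polynomial of α is x^3 - 362, irreducible over Q since 362 is not a perfect cube (so x^3 - 362 has no rational root). Hence [Q(α):Q] = deg(m_α) = 3.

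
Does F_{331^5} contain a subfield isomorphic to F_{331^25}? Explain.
No: F_{331^25} is not a subfield of F_{331^5}

F_{p^m} embeds in F_{p^n} iff m | n. Here 25 ∤ 5 (since 5 = 0·25 + 5 with remainder 5 ≠ 0), so F_{331^25} is not a subfield of F_{331^5}. Equivalently: if it were, the tower law would give 25 = [F_{331^25}:F_331] dividing [F_{331^5}:F_331] = 5, contradiction.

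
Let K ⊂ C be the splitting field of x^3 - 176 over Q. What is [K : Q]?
[K : Q] = 6

The roots of x^3 - 176 are ∛176, ω∛176, ω^2∛176 where ω = e^(2πi/3) is a primitive cube root of unity, so K = Q(∛176, ω). Now [Q(∛176):Q] = 3 (since 176 is not a perfect cube, x^3 - 176 is irreducible) and [Q(ω):Q] = 2. Both 2 and 3 divide [K:Q], and [K:Q] ≤ 3·2 = 6, so [K:Q] = 6. (Equivalently: Q(∛176) ⊂ R but ω ∉ R, so [K : Q(∛176)] = 2.)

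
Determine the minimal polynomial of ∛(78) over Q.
m_α(x) = x^3 - 78

α satisfies α^3 = 78, so x^3 - 78 annihilates α. By the rational root test, a rational root p/q (in lowest terms) of x^3 - 78 would satisfy p^3 = 78 q^3, forcing q = 1 and p^3 = 78; but 78 is not a perfect cube, contradiction. A monic cubic over Q with no rational root is irreducible (any nontrivial factorization would include a linear factor). Hence x^3 - 78 is the minimal polynomial of α, and in particular [Q(α):Q] = 3.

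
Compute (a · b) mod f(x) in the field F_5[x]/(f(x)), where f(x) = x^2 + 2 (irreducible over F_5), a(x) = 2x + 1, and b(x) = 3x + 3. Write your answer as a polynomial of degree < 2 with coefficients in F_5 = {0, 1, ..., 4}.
a · b ≡ 4x + 1 (mod f(x))

Multiply in F_5[x]: a(x)·b(x) = (2x + 1)·(3x + 3) = x^2 + 4x + 3. This has degree ≥ 2, so divide by f(x) over F_5: x^2 + 4x + 3 = (1)·(x^2 + 2) + (4x + 1). Hence a·b ≡ 4x + 1 (mod f). (F_5[x]/(f) is a field with 5^2 = 25 elements since f is irreducible of degree 2.)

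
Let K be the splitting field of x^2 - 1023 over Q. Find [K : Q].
[K : Q] = 2

f(x) = x^2 - 1023 factors as (x - √1023)(x + √1023). The splitting field is K = Q(√1023). Since 1023 is squarefree and > 1, it is not a perfect square, so x^2 - 1023 is irreducible over Q and [Q(√1023) : Q] = 2. Hence [K : Q] = 2.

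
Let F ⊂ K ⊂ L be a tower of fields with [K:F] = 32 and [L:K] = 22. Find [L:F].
[L:F] = 704

The tower law says that for any tower of field extensions F ⊂ K ⊂ L with finite degrees, [L:F] = [L:K] · [K:F]. Here this gives [L:F] = 22 · 32 = 704.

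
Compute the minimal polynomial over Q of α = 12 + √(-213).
m_α(x) = x^2 - 24x + 357

From α - 12 = √(-213), squaring gives (α - 12)^2 = -213, i.e. α^2 - 24α + 144 = -213, so α^2 - 24α + 357 = 0. The discriminant of x^2 - 24x + 357 is (-24)^2 - 4·(357) = 576 - 1428 = -852, and 4·(-213) is not a perfect square in Q since -213 is squarefree and ≠ 1. Hence x^2 - 24x + 357 is irreducible over Q and is the minimal polynomial of α.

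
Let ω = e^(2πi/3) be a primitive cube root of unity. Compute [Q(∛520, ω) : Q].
[Q(∛520, ω) : Q] = 6

[Q(∛520):Q] = 3 (min poly x^3 - 520, irreducible since 520 is not a perfect cube). [Q(ω):Q] = 2 (min poly x^2 + x + 1). Since Q(∛520) ⊂ R and ω ∉ R, we have ω ∉ Q(∛520), so x^2 + x + 1 remains irreducible over Q(∛520) and [Q(∛520, ω) : Q(∛520)] = 2. By the tower law, [Q(∛520, ω) : Q] = 3 · 2 = 6. (In fact Q(∛520, ω) is the splitting field of x^3 - 520 over Q.)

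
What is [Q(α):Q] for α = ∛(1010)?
[Q(α):Q] = 3

The minimal polynomial of α is x^3 - 1010, irreducible over Q since 1010 is not a perfect cube (so x^3 - 1010 has no rational root). Hence [Q(α):Q] = deg(m_α) = 3.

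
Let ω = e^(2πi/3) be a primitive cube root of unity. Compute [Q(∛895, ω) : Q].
[Q(∛895, ω) : Q] = 6

[Q(∛895):Q] = 3 (min poly x^3 - 895, irreducible since 895 is not a perfect cube). [Q(ω):Q] = 2 (min poly x^2 + x + 1). Since Q(∛895) ⊂ R and ω ∉ R, we have ω ∉ Q(∛895), so x^2 + x + 1 remains irreducible over Q(∛895) and [Q(∛895, ω) : Q(∛895)] = 2. By the tower law, [Q(∛895, ω) : Q] = 3 · 2 = 6. (In fact Q(∛895, ω) is the splitting field of x^3 - 895 over Q.)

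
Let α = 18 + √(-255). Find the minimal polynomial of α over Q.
m_α(x) = x^2 - 36x + 579

From α - 18 = √(-255), squaring gives (α - 18)^2 = -255, i.e. α^2 - 36α + 324 = -255, so α^2 - 36α + 579 = 0. The discriminant of x^2 - 36x + 579 is (-36)^2 - 4·(579) = 1296 - 2316 = -1020, and 4·(-255) is not a perfect square in Q since -255 is squarefree and ≠ 1. Hence x^2 - 36x + 579 is irreducible over Q and is the minimal polynomial of α.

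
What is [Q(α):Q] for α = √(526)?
[Q(α):Q] = 2

[Q(α):Q] equals the degree of the minimal polynomial of α. Here α^2 = 526 and x^2 - 526 is irreducible (d = 526 is squarefree, ≠ 1, hence not a square), so deg(m_α) = 2. Thus [Q(α):Q] = 2.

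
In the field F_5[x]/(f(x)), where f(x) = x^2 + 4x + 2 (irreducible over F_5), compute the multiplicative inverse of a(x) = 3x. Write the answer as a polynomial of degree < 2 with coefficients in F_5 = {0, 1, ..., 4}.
a(x)^(-1) ≡ 4x + 1 (mod f(x))

Since f is irreducible over F_5, F_5[x]/(f) is a field and a(x) ≠ 0 has an inverse. Apply the extended Euclidean algorithm to f(x) and a(x) in F_5[x]: f(x) = (2x + 3)·a(x) + (2). The last nonzero remainder is the constant 2 = gcd(f, a) in F_5. Back-substituting through the division chain expresses 2 = s(x)·a(x) + t(x)·f(x) with s(x) ≡ 3x + 2 (mod f), so (3x + 2)·a(x) ≡ 2 (mod f). Multiplying by 2^(-1) ≡ 3 in F_5 gives a(x)^(-1) ≡ 3·(3x + 2) ≡ 4x + 1 (mod f). Check: (3x)·(4x + 1) = 2x^2 + 3x ≡ 1 (mod x^2 + 4x + 2).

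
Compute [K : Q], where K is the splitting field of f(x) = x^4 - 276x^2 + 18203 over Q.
[K : Q] = 4

Solving the quadratic in x^2: x^2 = (276 ± √(276^2 - 4·18203))/2 = (276 ± √3364)/2 = (276 ± 58)/2, giving x^2 = 109 or x^2 = 167. So f(x) = (x^2 - 109)(x^2 - 167) and the roots of f are ±√109, ±√167. Hence the splitting field is K = Q(√109, √167). Since 109 and 167 are distinct squarefree integers > 1, their product 18203 is not a perfect square, so √167 ∉ Q(√109). By the tower law [K:Q] = [Q(√109,√167):Q(√109)] · [Q(√109):Q] = 2 · 2 = 4.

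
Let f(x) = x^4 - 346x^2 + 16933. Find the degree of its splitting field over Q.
[K : Q] = 4

Solving the quadratic in x^2: x^2 = (346 ± √(346^2 - 4·16933))/2 = (346 ± √51984)/2 = (346 ± 228)/2, giving x^2 = 287 or x^2 = 59. So f(x) = (x^2 - 287)(x^2 - 59) and the roots of f are ±√287, ±√59. Hence the splitting field is K = Q(√287, √59). Since 287 and 59 are distinct squarefree integers > 1, their product 16933 is not a perfect square, so √59 ∉ Q(√287). By the tower law [K:Q] = [Q(√287,√59):Q(√287)] · [Q(√287):Q] = 2 · 2 = 4.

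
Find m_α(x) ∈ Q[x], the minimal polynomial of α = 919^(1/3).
m_α(x) = x^3 - 919

α satisfies α^3 = 919, so x^3 - 919 annihilates α. By the rational root test, a rational root p/q (in lowest terms) of x^3 - 919 would satisfy p^3 = 919 q^3, forcing q = 1 and p^3 = 919; but 919 is not a perfect cube, contradiction. A monic cubic over Q with no rational root is irreducible (any nontrivial factorization would include a linear factor). Hence x^3 - 919 is the minimal polynomial of α, and in particular [Q(α):Q] = 3.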